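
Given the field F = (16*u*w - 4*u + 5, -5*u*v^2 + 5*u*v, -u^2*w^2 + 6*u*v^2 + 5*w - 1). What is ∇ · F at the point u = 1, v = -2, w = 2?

54

∂F₁/∂u = 16*w - 4
∂F₂/∂v = -10*u*v + 5*u
∂F₃/∂w = -2*u^2*w + 5
∇·F = -2*u^2*w - 10*u*v + 5*u + 16*w + 1
At (1, -2, 2): 54.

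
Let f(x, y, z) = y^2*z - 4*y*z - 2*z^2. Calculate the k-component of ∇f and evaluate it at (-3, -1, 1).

1

(∇f)_3 = ∂f/∂z = y^2 - 4*y - 4*z
At (-3, -1, 1): 1.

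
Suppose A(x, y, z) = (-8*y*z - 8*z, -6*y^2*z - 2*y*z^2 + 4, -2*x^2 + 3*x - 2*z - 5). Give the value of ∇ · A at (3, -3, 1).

32

∂A₁/∂x = 0
∂A₂/∂y = -12*y*z - 2*z^2
∂A₃/∂z = -2
∇·A = -12*y*z - 2*z^2 - 2
At (3, -3, 1): 32.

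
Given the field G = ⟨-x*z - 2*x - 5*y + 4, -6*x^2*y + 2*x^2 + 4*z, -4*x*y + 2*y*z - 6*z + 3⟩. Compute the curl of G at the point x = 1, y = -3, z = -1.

(-10, -13, 45)

(∇×G)₁ = ∂G₃/∂y − ∂G₂/∂z = -4*x + 2*z - 4
(∇×G)₂ = ∂G₁/∂z − ∂G₃/∂x = -x + 4*y
(∇×G)₃ = ∂G₂/∂x − ∂G₁/∂y = -12*x*y + 4*x + 5
∇×G = (-4*x + 2*z - 4, -x + 4*y, -12*x*y + 4*x + 5)
At (1, -3, -1): (-10, -13, 45).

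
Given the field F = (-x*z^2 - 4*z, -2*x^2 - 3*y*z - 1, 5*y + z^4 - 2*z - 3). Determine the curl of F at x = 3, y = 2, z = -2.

(11, 8, -12)

(∇×F)₁ = ∂F₃/∂y − ∂F₂/∂z = 3*y + 5
(∇×F)₂ = ∂F₁/∂z − ∂F₃/∂x = -2*x*z - 4
(∇×F)₃ = ∂F₂/∂x − ∂F₁/∂y = -4*x
∇×F = (3*y + 5, -2*x*z - 4, -4*x)
At (3, 2, -2): (11, 8, -12).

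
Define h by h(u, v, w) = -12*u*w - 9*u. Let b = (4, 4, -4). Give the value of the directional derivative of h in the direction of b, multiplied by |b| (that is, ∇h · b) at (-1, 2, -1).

∂h/∂u = -12*w - 9
∂h/∂v = 0
∂h/∂w = -12*u
∇h at (-1, 2, -1) = (3, 0, 12)
∇h · b = (3)(4) + (0)(4) + (12)(-4) = -36

-36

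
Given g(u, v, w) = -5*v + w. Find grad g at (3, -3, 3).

∂g/∂u = 0
∂g/∂v = -5
∂g/∂w = 1
∇g = (0, -5, 1)
At (3, -3, 3): (0, -5, 1).

(0, -5, 1)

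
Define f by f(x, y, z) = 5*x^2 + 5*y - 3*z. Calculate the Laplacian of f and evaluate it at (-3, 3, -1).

∂²f/∂x² = 10
∂²f/∂y² = 0
∂²f/∂z² = 0
∇²f = 10
At (-3, 3, -1): 10.

10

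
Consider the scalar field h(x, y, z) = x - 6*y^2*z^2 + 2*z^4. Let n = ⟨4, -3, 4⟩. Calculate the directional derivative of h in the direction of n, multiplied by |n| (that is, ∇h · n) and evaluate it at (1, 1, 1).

24

∂h/∂x = 1
∂h/∂y = -12*y*z^2
∂h/∂z = -12*y^2*z + 8*z^3
∇h at (1, 1, 1) = (1, -12, -4)
∇h · n = (1)(4) + (-12)(-3) + (-4)(4) = 24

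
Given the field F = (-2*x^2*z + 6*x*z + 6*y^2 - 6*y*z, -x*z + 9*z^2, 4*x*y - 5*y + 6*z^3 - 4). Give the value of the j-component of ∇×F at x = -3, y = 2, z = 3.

-56

(∇×F)_2 = ∂F₁/∂z − ∂F₃/∂x
= -2*x^2 + 6*x - 6*y − (4*y)
= -2*x^2 + 6*x - 10*y
At (-3, 2, 3): -56.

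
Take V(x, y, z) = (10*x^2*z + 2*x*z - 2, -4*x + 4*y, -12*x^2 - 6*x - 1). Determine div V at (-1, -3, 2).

∂V₁/∂x = 20*x*z + 2*z
∂V₂/∂y = 4
∂V₃/∂z = 0
∇·V = 20*x*z + 2*z + 4
At (-1, -3, 2): -32.

-32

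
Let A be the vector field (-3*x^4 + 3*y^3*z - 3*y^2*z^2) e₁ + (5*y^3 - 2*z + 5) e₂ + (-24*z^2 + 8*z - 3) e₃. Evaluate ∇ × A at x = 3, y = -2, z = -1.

(∇×A)₁ = ∂A₃/∂y − ∂A₂/∂z = 2
(∇×A)₂ = ∂A₁/∂z − ∂A₃/∂x = 3*y^3 - 6*y^2*z
(∇×A)₃ = ∂A₂/∂x − ∂A₁/∂y = -9*y^2*z + 6*y*z^2
∇×A = (2, 3*y^3 - 6*y^2*z, -9*y^2*z + 6*y*z^2)
At (3, -2, -1): (2, 0, 24).

(2, 0, 24)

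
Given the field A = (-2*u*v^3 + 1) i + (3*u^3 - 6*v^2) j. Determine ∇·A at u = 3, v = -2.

∂A₁/∂u = -2*v^3
∂A₂/∂v = -12*v
∇·A = -2*v^3 - 12*v
At (3, -2): 40.

40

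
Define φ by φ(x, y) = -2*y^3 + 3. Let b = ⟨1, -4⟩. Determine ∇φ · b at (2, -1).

∂φ/∂x = 0
∂φ/∂y = -6*y^2
∇φ at (2, -1) = (0, -6)
∇φ · b = (0)(1) + (-6)(-4) = 24

24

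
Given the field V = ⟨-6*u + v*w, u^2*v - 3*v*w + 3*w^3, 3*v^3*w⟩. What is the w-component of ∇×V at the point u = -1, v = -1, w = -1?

(∇×V)_3 = ∂V₂/∂u − ∂V₁/∂v
= 2*u*v − (w)
= 2*u*v - w
At (-1, -1, -1): 3.

3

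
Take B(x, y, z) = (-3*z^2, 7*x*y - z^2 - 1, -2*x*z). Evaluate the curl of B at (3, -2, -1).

(-2, 4, -14)

(∇×B)₁ = ∂B₃/∂y − ∂B₂/∂z = 2*z
(∇×B)₂ = ∂B₁/∂z − ∂B₃/∂x = -4*z
(∇×B)₃ = ∂B₂/∂x − ∂B₁/∂y = 7*y
∇×B = (2*z, -4*z, 7*y)
At (3, -2, -1): (-2, 4, -14).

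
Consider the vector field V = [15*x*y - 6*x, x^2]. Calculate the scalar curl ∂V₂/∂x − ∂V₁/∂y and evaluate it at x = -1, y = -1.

∂V₂/∂x = 2*x
∂V₁/∂y = 15*x
Scalar curl = -13*x
At (-1, -1): 13.

13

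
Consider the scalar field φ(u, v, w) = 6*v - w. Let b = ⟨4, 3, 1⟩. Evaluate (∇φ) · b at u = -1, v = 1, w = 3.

17

∂φ/∂u = 0
∂φ/∂v = 6
∂φ/∂w = -1
∇φ at (-1, 1, 3) = (0, 6, -1)
∇φ · b = (0)(4) + (6)(3) + (-1)(1) = 17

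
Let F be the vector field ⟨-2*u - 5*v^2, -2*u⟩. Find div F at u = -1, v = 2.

-2

∂F₁/∂u = -2
∂F₂/∂v = 0
∇·F = -2
At (-1, 2): -2.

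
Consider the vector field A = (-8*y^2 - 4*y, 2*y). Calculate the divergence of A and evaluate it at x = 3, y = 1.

∂A₁/∂x = 0
∂A₂/∂y = 2
∇·A = 2
At (3, 1): 2.

2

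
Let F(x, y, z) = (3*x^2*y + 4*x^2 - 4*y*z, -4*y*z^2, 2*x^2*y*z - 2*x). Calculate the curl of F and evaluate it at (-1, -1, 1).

(∇×F)₁ = ∂F₃/∂y − ∂F₂/∂z = 2*x^2*z + 8*y*z
(∇×F)₂ = ∂F₁/∂z − ∂F₃/∂x = -4*x*y*z - 4*y + 2
(∇×F)₃ = ∂F₂/∂x − ∂F₁/∂y = -3*x^2 + 4*z
∇×F = (2*x^2*z + 8*y*z, -4*x*y*z - 4*y + 2, -3*x^2 + 4*z)
At (-1, -1, 1): (-6, 2, 1).

(-6, 2, 1)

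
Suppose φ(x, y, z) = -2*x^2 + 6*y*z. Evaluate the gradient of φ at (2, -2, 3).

∂φ/∂x = -4*x
∂φ/∂y = 6*z
∂φ/∂z = 6*y
∇φ = (-4*x, 6*z, 6*y)
At (2, -2, 3): (-8, 18, -12).

(-8, 18, -12)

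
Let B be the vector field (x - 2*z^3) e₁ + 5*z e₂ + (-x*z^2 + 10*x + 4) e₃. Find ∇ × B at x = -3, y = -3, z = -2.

(∇×B)₁ = ∂B₃/∂y − ∂B₂/∂z = -5
(∇×B)₂ = ∂B₁/∂z − ∂B₃/∂x = -5*z^2 - 10
(∇×B)₃ = ∂B₂/∂x − ∂B₁/∂y = 0
∇×B = (-5, -5*z^2 - 10, 0)
At (-3, -3, -2): (-5, -30, 0).

(-5, -30, 0)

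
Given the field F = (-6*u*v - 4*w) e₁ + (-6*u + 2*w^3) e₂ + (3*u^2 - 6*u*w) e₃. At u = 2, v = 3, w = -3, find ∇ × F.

(∇×F)₁ = ∂F₃/∂v − ∂F₂/∂w = -6*w^2
(∇×F)₂ = ∂F₁/∂w − ∂F₃/∂u = -6*u + 6*w - 4
(∇×F)₃ = ∂F₂/∂u − ∂F₁/∂v = 6*u - 6
∇×F = (-6*w^2, -6*u + 6*w - 4, 6*u - 6)
At (2, 3, -3): (-54, -34, 6).

(-54, -34, 6)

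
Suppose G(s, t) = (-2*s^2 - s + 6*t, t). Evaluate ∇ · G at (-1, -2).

4

∂G₁/∂s = -4*s - 1
∂G₂/∂t = 1
∇·G = -4*s
At (-1, -2): 4.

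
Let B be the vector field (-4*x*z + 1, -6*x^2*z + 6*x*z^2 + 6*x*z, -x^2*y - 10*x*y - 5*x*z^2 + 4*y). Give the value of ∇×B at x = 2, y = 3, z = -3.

(∇×B)₁ = ∂B₃/∂y − ∂B₂/∂z = 5*x^2 - 12*x*z - 16*x + 4
(∇×B)₂ = ∂B₁/∂z − ∂B₃/∂x = 2*x*y - 4*x + 10*y + 5*z^2
(∇×B)₃ = ∂B₂/∂x − ∂B₁/∂y = -12*x*z + 6*z^2 + 6*z
∇×B = (5*x^2 - 12*x*z - 16*x + 4, 2*x*y - 4*x + 10*y + 5*z^2, -12*x*z + 6*z^2 + 6*z)
At (2, 3, -3): (64, 79, 108).

(64, 79, 108)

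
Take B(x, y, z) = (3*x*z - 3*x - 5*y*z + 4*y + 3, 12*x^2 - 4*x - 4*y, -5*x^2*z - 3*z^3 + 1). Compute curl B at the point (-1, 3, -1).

(∇×B)₁ = ∂B₃/∂y − ∂B₂/∂z = 0
(∇×B)₂ = ∂B₁/∂z − ∂B₃/∂x = 10*x*z + 3*x - 5*y
(∇×B)₃ = ∂B₂/∂x − ∂B₁/∂y = 24*x + 5*z - 8
∇×B = (0, 10*x*z + 3*x - 5*y, 24*x + 5*z - 8)
At (-1, 3, -1): (0, -8, -37).

(0, -8, -37)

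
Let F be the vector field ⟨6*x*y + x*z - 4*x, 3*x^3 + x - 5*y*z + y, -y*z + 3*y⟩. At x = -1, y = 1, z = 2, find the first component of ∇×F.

6

(∇×F)_1 = ∂F₃/∂y − ∂F₂/∂z
= -z + 3 − (-5*y)
= 5*y - z + 3
At (-1, 1, 2): 6.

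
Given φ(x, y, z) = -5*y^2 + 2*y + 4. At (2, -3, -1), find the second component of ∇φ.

32

(∇φ)_2 = ∂φ/∂y = -10*y + 2
At (2, -3, -1): 32.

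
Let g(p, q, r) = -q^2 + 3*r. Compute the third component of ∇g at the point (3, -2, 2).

(∇g)_3 = ∂g/∂r = 3
At (3, -2, 2): 3.

3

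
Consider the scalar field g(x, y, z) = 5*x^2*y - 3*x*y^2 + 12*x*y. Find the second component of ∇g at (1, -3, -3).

(∇g)_2 = ∂g/∂y = 5*x^2 - 6*x*y + 12*x
At (1, -3, -3): 35.

35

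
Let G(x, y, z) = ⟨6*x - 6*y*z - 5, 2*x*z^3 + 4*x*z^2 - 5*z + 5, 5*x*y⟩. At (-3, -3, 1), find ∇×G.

(32, 33, 12)

(∇×G)₁ = ∂G₃/∂y − ∂G₂/∂z = -6*x*z^2 - 8*x*z + 5*x + 5
(∇×G)₂ = ∂G₁/∂z − ∂G₃/∂x = -11*y
(∇×G)₃ = ∂G₂/∂x − ∂G₁/∂y = 2*z^3 + 4*z^2 + 6*z
∇×G = (-6*x*z^2 - 8*x*z + 5*x + 5, -11*y, 2*z^3 + 4*z^2 + 6*z)
At (-3, -3, 1): (32, 33, 12).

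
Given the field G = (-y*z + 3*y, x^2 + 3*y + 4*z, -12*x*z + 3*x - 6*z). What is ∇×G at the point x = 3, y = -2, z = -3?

(-4, -37, 0)

(∇×G)₁ = ∂G₃/∂y − ∂G₂/∂z = -4
(∇×G)₂ = ∂G₁/∂z − ∂G₃/∂x = -y + 12*z - 3
(∇×G)₃ = ∂G₂/∂x − ∂G₁/∂y = 2*x + z - 3
∇×G = (-4, -y + 12*z - 3, 2*x + z - 3)
At (3, -2, -3): (-4, -37, 0).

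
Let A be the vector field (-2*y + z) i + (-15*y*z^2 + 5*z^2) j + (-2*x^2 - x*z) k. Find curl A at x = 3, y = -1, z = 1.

(∇×A)₁ = ∂A₃/∂y − ∂A₂/∂z = 30*y*z - 10*z
(∇×A)₂ = ∂A₁/∂z − ∂A₃/∂x = 4*x + z + 1
(∇×A)₃ = ∂A₂/∂x − ∂A₁/∂y = 2
∇×A = (30*y*z - 10*z, 4*x + z + 1, 2)
At (3, -1, 1): (-40, 14, 2).

(-40, 14, 2)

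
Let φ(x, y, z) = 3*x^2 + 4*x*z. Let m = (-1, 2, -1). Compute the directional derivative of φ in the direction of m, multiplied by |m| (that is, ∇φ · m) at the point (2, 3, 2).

-28

∂φ/∂x = 6*x + 4*z
∂φ/∂y = 0
∂φ/∂z = 4*x
∇φ at (2, 3, 2) = (20, 0, 8)
∇φ · m = (20)(-1) + (0)(2) + (8)(-1) = -28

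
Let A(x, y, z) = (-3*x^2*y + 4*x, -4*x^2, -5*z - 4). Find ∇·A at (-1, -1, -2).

-7

∂A₁/∂x = -6*x*y + 4
∂A₂/∂y = 0
∂A₃/∂z = -5
∇·A = -6*x*y - 1
At (-1, -1, -2): -7.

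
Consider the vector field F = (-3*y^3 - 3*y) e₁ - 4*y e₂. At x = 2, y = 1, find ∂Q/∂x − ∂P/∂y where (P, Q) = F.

12

∂F₂/∂x = 0
∂F₁/∂y = -9*y^2 - 3
Scalar curl = 9*y^2 + 3
At (2, 1): 12.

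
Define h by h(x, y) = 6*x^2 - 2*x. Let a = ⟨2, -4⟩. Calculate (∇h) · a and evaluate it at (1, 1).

∂h/∂x = 12*x - 2
∂h/∂y = 0
∇h at (1, 1) = (10, 0)
∇h · a = (10)(2) + (0)(-4) = 20

20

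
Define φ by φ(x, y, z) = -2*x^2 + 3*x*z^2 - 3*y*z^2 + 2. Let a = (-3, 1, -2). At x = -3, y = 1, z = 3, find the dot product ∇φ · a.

0

∂φ/∂x = -4*x + 3*z^2
∂φ/∂y = -3*z^2
∂φ/∂z = 6*x*z - 6*y*z
∇φ at (-3, 1, 3) = (39, -27, -72)
∇φ · a = (39)(-3) + (-27)(1) + (-72)(-2) = 0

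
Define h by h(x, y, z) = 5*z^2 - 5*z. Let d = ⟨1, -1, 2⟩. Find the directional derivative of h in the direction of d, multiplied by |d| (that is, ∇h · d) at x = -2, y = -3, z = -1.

∂h/∂x = 0
∂h/∂y = 0
∂h/∂z = 10*z - 5
∇h at (-2, -3, -1) = (0, 0, -15)
∇h · d = (0)(1) + (0)(-1) + (-15)(2) = -30

-30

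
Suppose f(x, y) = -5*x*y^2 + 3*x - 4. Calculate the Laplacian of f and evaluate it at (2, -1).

-20

∂²f/∂x² = 0
∂²f/∂y² = -10*x
∇²f = -10*x
At (2, -1): -20.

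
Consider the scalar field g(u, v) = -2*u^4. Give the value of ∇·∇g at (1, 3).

-24

∂²g/∂u² = -24*u^2
∂²g/∂v² = 0
∇²g = -24*u^2
At (1, 3): -24.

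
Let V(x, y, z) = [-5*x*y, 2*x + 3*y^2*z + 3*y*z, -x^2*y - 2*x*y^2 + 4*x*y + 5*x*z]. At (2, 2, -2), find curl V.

(-30, 18, 12)

(∇×V)₁ = ∂V₃/∂y − ∂V₂/∂z = -x^2 - 4*x*y + 4*x - 3*y^2 - 3*y
(∇×V)₂ = ∂V₁/∂z − ∂V₃/∂x = 2*x*y + 2*y^2 - 4*y - 5*z
(∇×V)₃ = ∂V₂/∂x − ∂V₁/∂y = 5*x + 2
∇×V = (-x^2 - 4*x*y + 4*x - 3*y^2 - 3*y, 2*x*y + 2*y^2 - 4*y - 5*z, 5*x + 2)
At (2, 2, -2): (-30, 18, 12).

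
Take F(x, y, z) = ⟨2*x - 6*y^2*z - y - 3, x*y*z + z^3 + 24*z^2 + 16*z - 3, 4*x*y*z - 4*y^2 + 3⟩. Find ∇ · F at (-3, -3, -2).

∂F₁/∂x = 2
∂F₂/∂y = x*z
∂F₃/∂z = 4*x*y
∇·F = 4*x*y + x*z + 2
At (-3, -3, -2): 44.

44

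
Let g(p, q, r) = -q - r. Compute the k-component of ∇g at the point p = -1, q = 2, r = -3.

(∇g)_3 = ∂g/∂r = -1
At (-1, 2, -3): -1.

-1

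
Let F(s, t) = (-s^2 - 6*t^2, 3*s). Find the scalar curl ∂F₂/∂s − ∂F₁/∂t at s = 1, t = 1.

15

∂F₂/∂s = 3
∂F₁/∂t = -12*t
Scalar curl = 12*t + 3
At (1, 1): 15.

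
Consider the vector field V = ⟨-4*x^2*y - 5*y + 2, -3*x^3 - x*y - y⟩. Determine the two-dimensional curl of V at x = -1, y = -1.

∂V₂/∂x = -9*x^2 - y
∂V₁/∂y = -4*x^2 - 5
Scalar curl = -5*x^2 - y + 5
At (-1, -1): 1.

1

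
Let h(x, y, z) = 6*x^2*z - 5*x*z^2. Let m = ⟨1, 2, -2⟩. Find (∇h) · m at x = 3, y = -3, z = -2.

∂h/∂x = 12*x*z - 5*z^2
∂h/∂y = 0
∂h/∂z = 6*x^2 - 10*x*z
∇h at (3, -3, -2) = (-92, 0, 114)
∇h · m = (-92)(1) + (0)(2) + (114)(-2) = -320

-320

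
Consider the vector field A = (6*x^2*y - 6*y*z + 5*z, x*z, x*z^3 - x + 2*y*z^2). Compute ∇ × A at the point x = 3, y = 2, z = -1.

(∇×A)₁ = ∂A₃/∂y − ∂A₂/∂z = -x + 2*z^2
(∇×A)₂ = ∂A₁/∂z − ∂A₃/∂x = -6*y - z^3 + 6
(∇×A)₃ = ∂A₂/∂x − ∂A₁/∂y = -6*x^2 + 7*z
∇×A = (-x + 2*z^2, -6*y - z^3 + 6, -6*x^2 + 7*z)
At (3, 2, -1): (-1, -5, -61).

(-1, -5, -61)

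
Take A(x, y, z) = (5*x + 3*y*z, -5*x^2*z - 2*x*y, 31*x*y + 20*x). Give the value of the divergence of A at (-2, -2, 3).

∂A₁/∂x = 5
∂A₂/∂y = -2*x
∂A₃/∂z = 0
∇·A = -2*x + 5
At (-2, -2, 3): 9.

9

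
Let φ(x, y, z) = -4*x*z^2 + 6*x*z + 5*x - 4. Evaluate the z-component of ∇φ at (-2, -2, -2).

(∇φ)_3 = ∂φ/∂z = -8*x*z + 6*x
At (-2, -2, -2): -44.

-44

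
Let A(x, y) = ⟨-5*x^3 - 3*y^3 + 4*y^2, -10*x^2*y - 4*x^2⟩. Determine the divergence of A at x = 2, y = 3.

-100

∂A₁/∂x = -15*x^2
∂A₂/∂y = -10*x^2
∇·A = -25*x^2
At (2, 3): -100.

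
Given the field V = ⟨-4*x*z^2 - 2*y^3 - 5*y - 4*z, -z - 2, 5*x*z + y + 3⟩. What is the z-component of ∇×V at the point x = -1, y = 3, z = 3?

59

(∇×V)_3 = ∂V₂/∂x − ∂V₁/∂y
= 0 − (-6*y^2 - 5)
= 6*y^2 + 5
At (-1, 3, 3): 59.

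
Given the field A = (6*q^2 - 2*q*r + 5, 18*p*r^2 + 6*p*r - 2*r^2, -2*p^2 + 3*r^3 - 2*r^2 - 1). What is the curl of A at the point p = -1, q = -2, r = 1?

(∇×A)₁ = ∂A₃/∂q − ∂A₂/∂r = -36*p*r - 6*p + 4*r
(∇×A)₂ = ∂A₁/∂r − ∂A₃/∂p = 4*p - 2*q
(∇×A)₃ = ∂A₂/∂p − ∂A₁/∂q = -12*q + 18*r^2 + 8*r
∇×A = (-36*p*r - 6*p + 4*r, 4*p - 2*q, -12*q + 18*r^2 + 8*r)
At (-1, -2, 1): (46, 0, 50).

(46, 0, 50)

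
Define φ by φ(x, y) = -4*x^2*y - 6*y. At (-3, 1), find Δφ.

-8

∂²φ/∂x² = -8*y
∂²φ/∂y² = 0
∇²φ = -8*y
At (-3, 1): -8.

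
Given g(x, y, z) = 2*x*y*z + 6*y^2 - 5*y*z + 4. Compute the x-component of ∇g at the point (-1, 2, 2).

8

(∇g)_1 = ∂g/∂x = 2*y*z
At (-1, 2, 2): 8.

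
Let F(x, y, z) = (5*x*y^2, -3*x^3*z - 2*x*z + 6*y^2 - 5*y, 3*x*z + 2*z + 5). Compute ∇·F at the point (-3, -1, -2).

∂F₁/∂x = 5*y^2
∂F₂/∂y = 12*y - 5
∂F₃/∂z = 3*x + 2
∇·F = 3*x + 5*y^2 + 12*y - 3
At (-3, -1, -2): -19.

-19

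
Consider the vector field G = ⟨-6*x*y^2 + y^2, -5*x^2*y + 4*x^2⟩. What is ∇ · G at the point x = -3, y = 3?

-99

∂G₁/∂x = -6*y^2
∂G₂/∂y = -5*x^2
∇·G = -5*x^2 - 6*y^2
At (-3, 3): -99.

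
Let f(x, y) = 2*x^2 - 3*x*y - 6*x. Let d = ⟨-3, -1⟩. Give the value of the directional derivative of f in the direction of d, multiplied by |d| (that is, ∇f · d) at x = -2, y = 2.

∂f/∂x = 4*x - 3*y - 6
∂f/∂y = -3*x
∇f at (-2, 2) = (-20, 6)
∇f · d = (-20)(-3) + (6)(-1) = 54

54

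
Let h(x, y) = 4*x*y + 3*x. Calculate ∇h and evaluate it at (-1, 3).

∂h/∂x = 4*y + 3
∂h/∂y = 4*x
∇h = (4*y + 3, 4*x)
At (-1, 3): (15, -4).

(15, -4)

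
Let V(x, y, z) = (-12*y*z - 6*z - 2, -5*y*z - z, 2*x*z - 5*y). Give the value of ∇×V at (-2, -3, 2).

(-19, 26, 24)

(∇×V)₁ = ∂V₃/∂y − ∂V₂/∂z = 5*y - 4
(∇×V)₂ = ∂V₁/∂z − ∂V₃/∂x = -12*y - 2*z - 6
(∇×V)₃ = ∂V₂/∂x − ∂V₁/∂y = 12*z
∇×V = (5*y - 4, -12*y - 2*z - 6, 12*z)
At (-2, -3, 2): (-19, 26, 24).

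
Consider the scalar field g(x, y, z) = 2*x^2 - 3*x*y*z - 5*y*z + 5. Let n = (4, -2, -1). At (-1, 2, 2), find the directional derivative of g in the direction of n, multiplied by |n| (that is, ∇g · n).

∂g/∂x = 4*x - 3*y*z
∂g/∂y = -3*x*z - 5*z
∂g/∂z = -3*x*y - 5*y
∇g at (-1, 2, 2) = (-16, -4, -4)
∇g · n = (-16)(4) + (-4)(-2) + (-4)(-1) = -52

-52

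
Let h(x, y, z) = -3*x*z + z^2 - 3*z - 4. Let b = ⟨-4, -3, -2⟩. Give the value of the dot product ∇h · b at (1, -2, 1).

20

∂h/∂x = -3*z
∂h/∂y = 0
∂h/∂z = -3*x + 2*z - 3
∇h at (1, -2, 1) = (-3, 0, -4)
∇h · b = (-3)(-4) + (0)(-3) + (-4)(-2) = 20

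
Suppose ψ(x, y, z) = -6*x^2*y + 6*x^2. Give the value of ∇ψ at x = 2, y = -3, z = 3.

∂ψ/∂x = -12*x*y + 12*x
∂ψ/∂y = -6*x^2
∂ψ/∂z = 0
∇ψ = (-12*x*y + 12*x, -6*x^2, 0)
At (2, -3, 3): (96, -24, 0).

(96, -24, 0)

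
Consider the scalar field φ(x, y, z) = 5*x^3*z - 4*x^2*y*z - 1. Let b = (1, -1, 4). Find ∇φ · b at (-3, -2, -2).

∂φ/∂x = 15*x^2*z - 8*x*y*z
∂φ/∂y = -4*x^2*z
∂φ/∂z = 5*x^3 - 4*x^2*y
∇φ at (-3, -2, -2) = (-174, 72, -63)
∇φ · b = (-174)(1) + (72)(-1) + (-63)(4) = -498

-498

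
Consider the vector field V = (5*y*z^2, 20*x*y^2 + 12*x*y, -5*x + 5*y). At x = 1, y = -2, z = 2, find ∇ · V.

-68

∂V₁/∂x = 0
∂V₂/∂y = 40*x*y + 12*x
∂V₃/∂z = 0
∇·V = 40*x*y + 12*x
At (1, -2, 2): -68.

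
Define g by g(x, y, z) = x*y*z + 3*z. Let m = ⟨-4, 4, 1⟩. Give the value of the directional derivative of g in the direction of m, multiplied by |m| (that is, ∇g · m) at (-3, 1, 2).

-32

∂g/∂x = y*z
∂g/∂y = x*z
∂g/∂z = x*y + 3
∇g at (-3, 1, 2) = (2, -6, 0)
∇g · m = (2)(-4) + (-6)(4) + (0)(1) = -32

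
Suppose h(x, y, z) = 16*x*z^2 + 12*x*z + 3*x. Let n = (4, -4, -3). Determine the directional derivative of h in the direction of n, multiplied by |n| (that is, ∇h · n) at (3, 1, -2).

∂h/∂x = 16*z^2 + 12*z + 3
∂h/∂y = 0
∂h/∂z = 32*x*z + 12*x
∇h at (3, 1, -2) = (43, 0, -156)
∇h · n = (43)(4) + (0)(-4) + (-156)(-3) = 640

640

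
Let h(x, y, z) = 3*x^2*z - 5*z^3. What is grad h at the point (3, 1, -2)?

∂h/∂x = 6*x*z
∂h/∂y = 0
∂h/∂z = 3*x^2 - 15*z^2
∇h = (6*x*z, 0, 3*x^2 - 15*z^2)
At (3, 1, -2): (-36, 0, -33).

(-36, 0, -33)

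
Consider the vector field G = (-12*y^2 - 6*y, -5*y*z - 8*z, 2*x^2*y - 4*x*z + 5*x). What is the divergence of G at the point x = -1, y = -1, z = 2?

-6

∂G₁/∂x = 0
∂G₂/∂y = -5*z
∂G₃/∂z = -4*x
∇·G = -4*x - 5*z
At (-1, -1, 2): -6.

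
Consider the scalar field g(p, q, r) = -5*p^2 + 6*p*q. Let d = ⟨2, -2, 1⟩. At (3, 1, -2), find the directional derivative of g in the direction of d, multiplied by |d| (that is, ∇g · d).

∂g/∂p = -10*p + 6*q
∂g/∂q = 6*p
∂g/∂r = 0
∇g at (3, 1, -2) = (-24, 18, 0)
∇g · d = (-24)(2) + (18)(-2) + (0)(1) = -84

-84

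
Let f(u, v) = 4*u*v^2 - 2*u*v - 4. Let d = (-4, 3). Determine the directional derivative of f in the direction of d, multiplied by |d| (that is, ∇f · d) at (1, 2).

∂f/∂u = 4*v^2 - 2*v
∂f/∂v = 8*u*v - 2*u
∇f at (1, 2) = (12, 14)
∇f · d = (12)(-4) + (14)(3) = -6

-6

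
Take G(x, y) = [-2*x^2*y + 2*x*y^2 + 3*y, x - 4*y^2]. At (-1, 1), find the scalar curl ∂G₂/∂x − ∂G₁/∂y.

∂G₂/∂x = 1
∂G₁/∂y = -2*x^2 + 4*x*y + 3
Scalar curl = 2*x^2 - 4*x*y - 2
At (-1, 1): 4.

4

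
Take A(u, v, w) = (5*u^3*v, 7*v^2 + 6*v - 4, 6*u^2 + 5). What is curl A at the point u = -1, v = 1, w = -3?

(0, 12, 5)

(∇×A)₁ = ∂A₃/∂v − ∂A₂/∂w = 0
(∇×A)₂ = ∂A₁/∂w − ∂A₃/∂u = -12*u
(∇×A)₃ = ∂A₂/∂u − ∂A₁/∂v = -5*u^3
∇×A = (0, -12*u, -5*u^3)
At (-1, 1, -3): (0, 12, 5).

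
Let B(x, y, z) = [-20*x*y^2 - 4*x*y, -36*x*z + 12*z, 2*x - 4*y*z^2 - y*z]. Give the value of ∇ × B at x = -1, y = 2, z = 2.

(∇×B)₁ = ∂B₃/∂y − ∂B₂/∂z = 36*x - 4*z^2 - z - 12
(∇×B)₂ = ∂B₁/∂z − ∂B₃/∂x = -2
(∇×B)₃ = ∂B₂/∂x − ∂B₁/∂y = 40*x*y + 4*x - 36*z
∇×B = (36*x - 4*z^2 - z - 12, -2, 40*x*y + 4*x - 36*z)
At (-1, 2, 2): (-66, -2, -156).

(-66, -2, -156)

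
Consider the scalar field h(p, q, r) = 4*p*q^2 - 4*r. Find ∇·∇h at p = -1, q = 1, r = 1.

∂²h/∂p² = 0
∂²h/∂q² = 8*p
∂²h/∂r² = 0
∇²h = 8*p
At (-1, 1, 1): -8.

-8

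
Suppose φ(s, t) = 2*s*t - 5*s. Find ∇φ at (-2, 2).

(-1, -4)

∂φ/∂s = 2*t - 5
∂φ/∂t = 2*s
∇φ = (2*t - 5, 2*s)
At (-2, 2): (-1, -4).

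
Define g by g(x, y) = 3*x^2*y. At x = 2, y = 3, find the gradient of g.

∂g/∂x = 6*x*y
∂g/∂y = 3*x^2
∇g = (6*x*y, 3*x^2)
At (2, 3): (36, 12).

(36, 12)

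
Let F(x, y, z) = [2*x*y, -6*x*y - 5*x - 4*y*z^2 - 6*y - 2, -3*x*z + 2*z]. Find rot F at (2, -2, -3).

(48, -9, 3)

(∇×F)₁ = ∂F₃/∂y − ∂F₂/∂z = 8*y*z
(∇×F)₂ = ∂F₁/∂z − ∂F₃/∂x = 3*z
(∇×F)₃ = ∂F₂/∂x − ∂F₁/∂y = -2*x - 6*y - 5
∇×F = (8*y*z, 3*z, -2*x - 6*y - 5)
At (2, -2, -3): (48, -9, 3).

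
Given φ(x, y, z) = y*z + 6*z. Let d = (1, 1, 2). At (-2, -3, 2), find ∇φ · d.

∂φ/∂x = 0
∂φ/∂y = z
∂φ/∂z = y + 6
∇φ at (-2, -3, 2) = (0, 2, 3)
∇φ · d = (0)(1) + (2)(1) + (3)(2) = 8

8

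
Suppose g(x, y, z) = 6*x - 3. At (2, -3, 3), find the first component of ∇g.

(∇g)_1 = ∂g/∂x = 6
At (2, -3, 3): 6.

6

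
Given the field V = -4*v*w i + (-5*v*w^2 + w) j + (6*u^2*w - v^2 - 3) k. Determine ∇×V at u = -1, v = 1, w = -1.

(∇×V)₁ = ∂V₃/∂v − ∂V₂/∂w = 10*v*w - 2*v - 1
(∇×V)₂ = ∂V₁/∂w − ∂V₃/∂u = -12*u*w - 4*v
(∇×V)₃ = ∂V₂/∂u − ∂V₁/∂v = 4*w
∇×V = (10*v*w - 2*v - 1, -12*u*w - 4*v, 4*w)
At (-1, 1, -1): (-13, -16, -4).

(-13, -16, -4)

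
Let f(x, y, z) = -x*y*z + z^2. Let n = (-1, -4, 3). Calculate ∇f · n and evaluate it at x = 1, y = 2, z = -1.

∂f/∂x = -y*z
∂f/∂y = -x*z
∂f/∂z = -x*y + 2*z
∇f at (1, 2, -1) = (2, 1, -4)
∇f · n = (2)(-1) + (1)(-4) + (-4)(3) = -18

-18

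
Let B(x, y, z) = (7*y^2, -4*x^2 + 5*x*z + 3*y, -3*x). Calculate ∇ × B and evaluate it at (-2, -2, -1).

(∇×B)₁ = ∂B₃/∂y − ∂B₂/∂z = -5*x
(∇×B)₂ = ∂B₁/∂z − ∂B₃/∂x = 3
(∇×B)₃ = ∂B₂/∂x − ∂B₁/∂y = -8*x - 14*y + 5*z
∇×B = (-5*x, 3, -8*x - 14*y + 5*z)
At (-2, -2, -1): (10, 3, 39).

(10, 3, 39)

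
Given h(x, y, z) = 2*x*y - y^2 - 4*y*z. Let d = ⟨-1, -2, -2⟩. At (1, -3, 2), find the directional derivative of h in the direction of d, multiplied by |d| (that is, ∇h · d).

∂h/∂x = 2*y
∂h/∂y = 2*x - 2*y - 4*z
∂h/∂z = -4*y
∇h at (1, -3, 2) = (-6, 0, 12)
∇h · d = (-6)(-1) + (0)(-2) + (12)(-2) = -18

-18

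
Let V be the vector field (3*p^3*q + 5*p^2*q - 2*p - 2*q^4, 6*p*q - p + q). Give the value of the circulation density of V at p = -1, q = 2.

∂V₂/∂p = 6*q - 1
∂V₁/∂q = 3*p^3 + 5*p^2 - 8*q^3
Scalar curl = -3*p^3 - 5*p^2 + 8*q^3 + 6*q - 1
At (-1, 2): 73.

73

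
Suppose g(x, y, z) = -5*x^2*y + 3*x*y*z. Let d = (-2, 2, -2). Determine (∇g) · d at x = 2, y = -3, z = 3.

-34

∂g/∂x = -10*x*y + 3*y*z
∂g/∂y = -5*x^2 + 3*x*z
∂g/∂z = 3*x*y
∇g at (2, -3, 3) = (33, -2, -18)
∇g · d = (33)(-2) + (-2)(2) + (-18)(-2) = -34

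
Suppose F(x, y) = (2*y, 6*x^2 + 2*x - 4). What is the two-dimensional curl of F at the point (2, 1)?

∂F₂/∂x = 12*x + 2
∂F₁/∂y = 2
Scalar curl = 12*x
At (2, 1): 24.

24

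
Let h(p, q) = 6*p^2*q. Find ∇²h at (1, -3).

-36

∂²h/∂p² = 12*q
∂²h/∂q² = 0
∇²h = 12*q
At (1, -3): -36.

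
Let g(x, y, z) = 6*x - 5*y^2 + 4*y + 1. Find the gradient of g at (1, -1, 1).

(6, 14, 0)

∂g/∂x = 6
∂g/∂y = -10*y + 4
∂g/∂z = 0
∇g = (6, -10*y + 4, 0)
At (1, -1, 1): (6, 14, 0).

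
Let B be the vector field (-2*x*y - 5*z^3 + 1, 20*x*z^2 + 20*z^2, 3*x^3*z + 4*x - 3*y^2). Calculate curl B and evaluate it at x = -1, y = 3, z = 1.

(-18, -28, 18)

(∇×B)₁ = ∂B₃/∂y − ∂B₂/∂z = -40*x*z - 6*y - 40*z
(∇×B)₂ = ∂B₁/∂z − ∂B₃/∂x = -9*x^2*z - 15*z^2 - 4
(∇×B)₃ = ∂B₂/∂x − ∂B₁/∂y = 2*x + 20*z^2
∇×B = (-40*x*z - 6*y - 40*z, -9*x^2*z - 15*z^2 - 4, 2*x + 20*z^2)
At (-1, 3, 1): (-18, -28, 18).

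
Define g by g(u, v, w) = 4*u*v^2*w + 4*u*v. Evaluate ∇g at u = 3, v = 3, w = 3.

(120, 228, 108)

∂g/∂u = 4*v^2*w + 4*v
∂g/∂v = 8*u*v*w + 4*u
∂g/∂w = 4*u*v^2
∇g = (4*v^2*w + 4*v, 8*u*v*w + 4*u, 4*u*v^2)
At (3, 3, 3): (120, 228, 108).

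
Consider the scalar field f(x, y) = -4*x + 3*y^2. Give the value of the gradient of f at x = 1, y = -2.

∂f/∂x = -4
∂f/∂y = 6*y
∇f = (-4, 6*y)
At (1, -2): (-4, -12).

(-4, -12)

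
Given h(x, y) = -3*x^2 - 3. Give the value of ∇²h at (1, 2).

∂²h/∂x² = -6
∂²h/∂y² = 0
∇²h = -6
At (1, 2): -6.

-6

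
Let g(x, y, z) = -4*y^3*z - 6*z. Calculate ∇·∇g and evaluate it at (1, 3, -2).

144

∂²g/∂x² = 0
∂²g/∂y² = -24*y*z
∂²g/∂z² = 0
∇²g = -24*y*z
At (1, 3, -2): 144.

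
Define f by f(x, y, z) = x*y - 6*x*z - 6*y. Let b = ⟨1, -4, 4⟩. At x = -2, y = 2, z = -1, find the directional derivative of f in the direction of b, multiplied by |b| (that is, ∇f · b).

∂f/∂x = y - 6*z
∂f/∂y = x - 6
∂f/∂z = -6*x
∇f at (-2, 2, -1) = (8, -8, 12)
∇f · b = (8)(1) + (-8)(-4) + (12)(4) = 88

88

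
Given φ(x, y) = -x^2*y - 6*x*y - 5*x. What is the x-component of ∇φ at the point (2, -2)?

15

(∇φ)_1 = ∂φ/∂x = -2*x*y - 6*y - 5
At (2, -2): 15.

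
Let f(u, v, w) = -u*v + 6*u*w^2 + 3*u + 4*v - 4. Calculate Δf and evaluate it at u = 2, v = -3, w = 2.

24

∂²f/∂u² = 0
∂²f/∂v² = 0
∂²f/∂w² = 12*u
∇²f = 12*u
At (2, -3, 2): 24.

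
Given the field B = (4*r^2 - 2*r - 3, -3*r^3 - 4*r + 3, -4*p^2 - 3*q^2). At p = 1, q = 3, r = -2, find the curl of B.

(22, -10, 0)

(∇×B)₁ = ∂B₃/∂q − ∂B₂/∂r = -6*q + 9*r^2 + 4
(∇×B)₂ = ∂B₁/∂r − ∂B₃/∂p = 8*p + 8*r - 2
(∇×B)₃ = ∂B₂/∂p − ∂B₁/∂q = 0
∇×B = (-6*q + 9*r^2 + 4, 8*p + 8*r - 2, 0)
At (1, 3, -2): (22, -10, 0).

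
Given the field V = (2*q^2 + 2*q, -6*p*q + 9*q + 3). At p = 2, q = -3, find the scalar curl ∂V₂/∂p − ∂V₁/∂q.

∂V₂/∂p = -6*q
∂V₁/∂q = 4*q + 2
Scalar curl = -10*q - 2
At (2, -3): 28.

28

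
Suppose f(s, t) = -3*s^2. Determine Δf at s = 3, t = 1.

∂²f/∂s² = -6
∂²f/∂t² = 0
∇²f = -6
At (3, 1): -6.

-6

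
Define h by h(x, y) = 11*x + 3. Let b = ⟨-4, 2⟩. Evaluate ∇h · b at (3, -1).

∂h/∂x = 11
∂h/∂y = 0
∇h at (3, -1) = (11, 0)
∇h · b = (11)(-4) + (0)(2) = -44

-44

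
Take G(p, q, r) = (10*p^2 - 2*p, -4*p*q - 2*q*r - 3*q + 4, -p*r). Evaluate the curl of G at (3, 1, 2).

(∇×G)₁ = ∂G₃/∂q − ∂G₂/∂r = 2*q
(∇×G)₂ = ∂G₁/∂r − ∂G₃/∂p = r
(∇×G)₃ = ∂G₂/∂p − ∂G₁/∂q = -4*q
∇×G = (2*q, r, -4*q)
At (3, 1, 2): (2, 2, -4).

(2, 2, -4)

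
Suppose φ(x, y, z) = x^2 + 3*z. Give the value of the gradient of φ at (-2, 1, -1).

(-4, 0, 3)

∂φ/∂x = 2*x
∂φ/∂y = 0
∂φ/∂z = 3
∇φ = (2*x, 0, 3)
At (-2, 1, -1): (-4, 0, 3).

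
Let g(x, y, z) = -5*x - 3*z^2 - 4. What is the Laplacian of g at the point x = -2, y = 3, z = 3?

∂²g/∂x² = 0
∂²g/∂y² = 0
∂²g/∂z² = -6
∇²g = -6
At (-2, 3, 3): -6.

-6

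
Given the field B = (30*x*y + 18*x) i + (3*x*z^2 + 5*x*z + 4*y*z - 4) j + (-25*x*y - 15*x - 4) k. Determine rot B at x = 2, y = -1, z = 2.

(-80, -10, -38)

(∇×B)₁ = ∂B₃/∂y − ∂B₂/∂z = -6*x*z - 30*x - 4*y
(∇×B)₂ = ∂B₁/∂z − ∂B₃/∂x = 25*y + 15
(∇×B)₃ = ∂B₂/∂x − ∂B₁/∂y = -30*x + 3*z^2 + 5*z
∇×B = (-6*x*z - 30*x - 4*y, 25*y + 15, -30*x + 3*z^2 + 5*z)
At (2, -1, 2): (-80, -10, -38).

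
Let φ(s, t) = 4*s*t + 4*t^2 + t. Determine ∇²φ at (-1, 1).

∂²φ/∂s² = 0
∂²φ/∂t² = 8
∇²φ = 8
At (-1, 1): 8.

8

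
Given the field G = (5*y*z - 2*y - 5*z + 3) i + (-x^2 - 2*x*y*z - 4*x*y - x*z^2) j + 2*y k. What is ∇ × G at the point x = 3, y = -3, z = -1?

(-22, -20, 6)

(∇×G)₁ = ∂G₃/∂y − ∂G₂/∂z = 2*x*y + 2*x*z + 2
(∇×G)₂ = ∂G₁/∂z − ∂G₃/∂x = 5*y - 5
(∇×G)₃ = ∂G₂/∂x − ∂G₁/∂y = -2*x - 2*y*z - 4*y - z^2 - 5*z + 2
∇×G = (2*x*y + 2*x*z + 2, 5*y - 5, -2*x - 2*y*z - 4*y - z^2 - 5*z + 2)
At (3, -3, -1): (-22, -20, 6).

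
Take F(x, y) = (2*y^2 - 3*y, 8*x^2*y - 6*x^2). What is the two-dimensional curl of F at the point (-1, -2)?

55

∂F₂/∂x = 16*x*y - 12*x
∂F₁/∂y = 4*y - 3
Scalar curl = 16*x*y - 12*x - 4*y + 3
At (-1, -2): 55.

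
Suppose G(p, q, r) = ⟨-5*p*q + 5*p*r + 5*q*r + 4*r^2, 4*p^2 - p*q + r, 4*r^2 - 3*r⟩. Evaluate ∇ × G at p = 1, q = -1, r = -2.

(-1, -16, 24)

(∇×G)₁ = ∂G₃/∂q − ∂G₂/∂r = -1
(∇×G)₂ = ∂G₁/∂r − ∂G₃/∂p = 5*p + 5*q + 8*r
(∇×G)₃ = ∂G₂/∂p − ∂G₁/∂q = 13*p - q - 5*r
∇×G = (-1, 5*p + 5*q + 8*r, 13*p - q - 5*r)
At (1, -1, -2): (-1, -16, 24).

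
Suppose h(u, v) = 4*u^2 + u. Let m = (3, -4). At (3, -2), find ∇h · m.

75

∂h/∂u = 8*u + 1
∂h/∂v = 0
∇h at (3, -2) = (25, 0)
∇h · m = (25)(3) + (0)(-4) = 75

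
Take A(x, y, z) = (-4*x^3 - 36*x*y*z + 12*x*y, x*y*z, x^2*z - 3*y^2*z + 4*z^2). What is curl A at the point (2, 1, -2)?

(∇×A)₁ = ∂A₃/∂y − ∂A₂/∂z = -x*y - 6*y*z
(∇×A)₂ = ∂A₁/∂z − ∂A₃/∂x = -36*x*y - 2*x*z
(∇×A)₃ = ∂A₂/∂x − ∂A₁/∂y = 36*x*z - 12*x + y*z
∇×A = (-x*y - 6*y*z, -36*x*y - 2*x*z, 36*x*z - 12*x + y*z)
At (2, 1, -2): (10, -64, -170).

(10, -64, -170)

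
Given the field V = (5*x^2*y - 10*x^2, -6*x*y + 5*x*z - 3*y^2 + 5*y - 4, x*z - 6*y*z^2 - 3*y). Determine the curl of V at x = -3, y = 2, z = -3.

(∇×V)₁ = ∂V₃/∂y − ∂V₂/∂z = -5*x - 6*z^2 - 3
(∇×V)₂ = ∂V₁/∂z − ∂V₃/∂x = -z
(∇×V)₃ = ∂V₂/∂x − ∂V₁/∂y = -5*x^2 - 6*y + 5*z
∇×V = (-5*x - 6*z^2 - 3, -z, -5*x^2 - 6*y + 5*z)
At (-3, 2, -3): (-42, 3, -72).

(-42, 3, -72)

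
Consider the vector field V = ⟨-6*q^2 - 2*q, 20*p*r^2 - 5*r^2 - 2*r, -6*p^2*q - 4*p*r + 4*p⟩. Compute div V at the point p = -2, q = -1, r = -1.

8

∂V₁/∂p = 0
∂V₂/∂q = 0
∂V₃/∂r = -4*p
∇·V = -4*p
At (-2, -1, -1): 8.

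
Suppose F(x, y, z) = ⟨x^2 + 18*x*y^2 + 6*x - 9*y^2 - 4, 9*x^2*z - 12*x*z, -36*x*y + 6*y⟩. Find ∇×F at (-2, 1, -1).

(∇×F)₁ = ∂F₃/∂y − ∂F₂/∂z = -9*x^2 - 24*x + 6
(∇×F)₂ = ∂F₁/∂z − ∂F₃/∂x = 36*y
(∇×F)₃ = ∂F₂/∂x − ∂F₁/∂y = -36*x*y + 18*x*z + 18*y - 12*z
∇×F = (-9*x^2 - 24*x + 6, 36*y, -36*x*y + 18*x*z + 18*y - 12*z)
At (-2, 1, -1): (18, 36, 138).

(18, 36, 138)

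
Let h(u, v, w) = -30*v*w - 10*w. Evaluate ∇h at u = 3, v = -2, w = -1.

∂h/∂u = 0
∂h/∂v = -30*w
∂h/∂w = -30*v - 10
∇h = (0, -30*w, -30*v - 10)
At (3, -2, -1): (0, 30, 50).

(0, 30, 50)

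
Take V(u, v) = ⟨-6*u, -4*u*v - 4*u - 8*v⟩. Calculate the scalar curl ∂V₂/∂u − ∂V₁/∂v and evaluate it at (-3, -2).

4

∂V₂/∂u = -4*v - 4
∂V₁/∂v = 0
Scalar curl = -4*v - 4
At (-3, -2): 4.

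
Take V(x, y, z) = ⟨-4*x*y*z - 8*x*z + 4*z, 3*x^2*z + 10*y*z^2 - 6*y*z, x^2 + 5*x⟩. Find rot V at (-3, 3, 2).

(∇×V)₁ = ∂V₃/∂y − ∂V₂/∂z = -3*x^2 - 20*y*z + 6*y
(∇×V)₂ = ∂V₁/∂z − ∂V₃/∂x = -4*x*y - 10*x - 1
(∇×V)₃ = ∂V₂/∂x − ∂V₁/∂y = 10*x*z
∇×V = (-3*x^2 - 20*y*z + 6*y, -4*x*y - 10*x - 1, 10*x*z)
At (-3, 3, 2): (-129, 65, -60).

(-129, 65, -60)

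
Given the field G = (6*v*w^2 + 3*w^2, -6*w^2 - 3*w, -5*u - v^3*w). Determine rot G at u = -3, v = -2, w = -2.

(3, 41, -24)

(∇×G)₁ = ∂G₃/∂v − ∂G₂/∂w = -3*v^2*w + 12*w + 3
(∇×G)₂ = ∂G₁/∂w − ∂G₃/∂u = 12*v*w + 6*w + 5
(∇×G)₃ = ∂G₂/∂u − ∂G₁/∂v = -6*w^2
∇×G = (-3*v^2*w + 12*w + 3, 12*v*w + 6*w + 5, -6*w^2)
At (-3, -2, -2): (3, 41, -24).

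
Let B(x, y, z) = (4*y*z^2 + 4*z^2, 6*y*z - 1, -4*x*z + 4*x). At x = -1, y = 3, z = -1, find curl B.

(∇×B)₁ = ∂B₃/∂y − ∂B₂/∂z = -6*y
(∇×B)₂ = ∂B₁/∂z − ∂B₃/∂x = 8*y*z + 12*z - 4
(∇×B)₃ = ∂B₂/∂x − ∂B₁/∂y = -4*z^2
∇×B = (-6*y, 8*y*z + 12*z - 4, -4*z^2)
At (-1, 3, -1): (-18, -40, -4).

(-18, -40, -4)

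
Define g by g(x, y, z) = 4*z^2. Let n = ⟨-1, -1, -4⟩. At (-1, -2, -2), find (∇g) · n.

64

∂g/∂x = 0
∂g/∂y = 0
∂g/∂z = 8*z
∇g at (-1, -2, -2) = (0, 0, -16)
∇g · n = (0)(-1) + (0)(-1) + (-16)(-4) = 64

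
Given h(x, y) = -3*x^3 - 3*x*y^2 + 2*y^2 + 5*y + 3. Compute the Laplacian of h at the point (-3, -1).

∂²h/∂x² = -18*x
∂²h/∂y² = 2*(-3*x + 2)
∇²h = -24*x + 4
At (-3, -1): 76.

76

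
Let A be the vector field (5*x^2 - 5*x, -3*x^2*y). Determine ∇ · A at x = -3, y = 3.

∂A₁/∂x = 10*x - 5
∂A₂/∂y = -3*x^2
∇·A = -3*x^2 + 10*x - 5
At (-3, 3): -62.

-62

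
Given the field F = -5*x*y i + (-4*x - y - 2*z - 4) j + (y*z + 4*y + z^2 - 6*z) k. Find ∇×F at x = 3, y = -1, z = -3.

(3, 0, 11)

(∇×F)₁ = ∂F₃/∂y − ∂F₂/∂z = z + 6
(∇×F)₂ = ∂F₁/∂z − ∂F₃/∂x = 0
(∇×F)₃ = ∂F₂/∂x − ∂F₁/∂y = 5*x - 4
∇×F = (z + 6, 0, 5*x - 4)
At (3, -1, -3): (3, 0, 11).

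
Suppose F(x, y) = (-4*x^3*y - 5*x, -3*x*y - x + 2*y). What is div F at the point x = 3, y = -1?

∂F₁/∂x = -12*x^2*y - 5
∂F₂/∂y = -3*x + 2
∇·F = -12*x^2*y - 3*x - 3
At (3, -1): 96.

96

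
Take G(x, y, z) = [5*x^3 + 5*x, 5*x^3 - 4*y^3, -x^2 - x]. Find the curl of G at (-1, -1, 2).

(0, -1, 15)

(∇×G)₁ = ∂G₃/∂y − ∂G₂/∂z = 0
(∇×G)₂ = ∂G₁/∂z − ∂G₃/∂x = 2*x + 1
(∇×G)₃ = ∂G₂/∂x − ∂G₁/∂y = 15*x^2
∇×G = (0, 2*x + 1, 15*x^2)
At (-1, -1, 2): (0, -1, 15).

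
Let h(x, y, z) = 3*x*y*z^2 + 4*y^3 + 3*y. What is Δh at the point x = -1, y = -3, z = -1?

-54

∂²h/∂x² = 0
∂²h/∂y² = 24*y
∂²h/∂z² = 6*x*y
∇²h = 6*x*y + 24*y
At (-1, -3, -1): -54.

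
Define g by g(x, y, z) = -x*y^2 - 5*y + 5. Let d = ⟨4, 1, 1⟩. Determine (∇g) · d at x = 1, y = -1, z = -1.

-7

∂g/∂x = -y^2
∂g/∂y = -2*x*y - 5
∂g/∂z = 0
∇g at (1, -1, -1) = (-1, -3, 0)
∇g · d = (-1)(4) + (-3)(1) + (0)(1) = -7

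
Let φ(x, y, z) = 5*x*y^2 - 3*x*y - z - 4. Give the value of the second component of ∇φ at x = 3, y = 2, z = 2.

(∇φ)_2 = ∂φ/∂y = 10*x*y - 3*x
At (3, 2, 2): 51.

51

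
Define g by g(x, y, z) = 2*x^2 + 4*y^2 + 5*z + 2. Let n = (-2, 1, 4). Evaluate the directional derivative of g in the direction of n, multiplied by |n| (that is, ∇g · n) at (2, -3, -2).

∂g/∂x = 4*x
∂g/∂y = 8*y
∂g/∂z = 5
∇g at (2, -3, -2) = (8, -24, 5)
∇g · n = (8)(-2) + (-24)(1) + (5)(4) = -20

-20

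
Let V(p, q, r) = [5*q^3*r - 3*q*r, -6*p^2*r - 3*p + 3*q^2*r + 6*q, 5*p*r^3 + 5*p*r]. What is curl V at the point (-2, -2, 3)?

(12, -184, -102)

(∇×V)₁ = ∂V₃/∂q − ∂V₂/∂r = 6*p^2 - 3*q^2
(∇×V)₂ = ∂V₁/∂r − ∂V₃/∂p = 5*q^3 - 3*q - 5*r^3 - 5*r
(∇×V)₃ = ∂V₂/∂p − ∂V₁/∂q = -12*p*r - 15*q^2*r + 3*r - 3
∇×V = (6*p^2 - 3*q^2, 5*q^3 - 3*q - 5*r^3 - 5*r, -12*p*r - 15*q^2*r + 3*r - 3)
At (-2, -2, 3): (12, -184, -102).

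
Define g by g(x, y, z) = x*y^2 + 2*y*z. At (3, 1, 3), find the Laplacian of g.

∂²g/∂x² = 0
∂²g/∂y² = 2*x
∂²g/∂z² = 0
∇²g = 2*x
At (3, 1, 3): 6.

6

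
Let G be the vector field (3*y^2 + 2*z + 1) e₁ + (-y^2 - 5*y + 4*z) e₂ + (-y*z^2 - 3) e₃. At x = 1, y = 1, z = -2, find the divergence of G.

-3

∂G₁/∂x = 0
∂G₂/∂y = -2*y - 5
∂G₃/∂z = -2*y*z
∇·G = -2*y*z - 2*y - 5
At (1, 1, -2): -3.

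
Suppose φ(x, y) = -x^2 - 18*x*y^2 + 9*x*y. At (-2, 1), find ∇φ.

(-5, 54)

∂φ/∂x = -2*x - 18*y^2 + 9*y
∂φ/∂y = -36*x*y + 9*x
∇φ = (-2*x - 18*y^2 + 9*y, -36*x*y + 9*x)
At (-2, 1): (-5, 54).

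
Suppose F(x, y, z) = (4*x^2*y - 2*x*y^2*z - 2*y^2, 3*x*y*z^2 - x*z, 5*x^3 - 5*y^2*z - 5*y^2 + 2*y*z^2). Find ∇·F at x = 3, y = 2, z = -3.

∂F₁/∂x = 8*x*y - 2*y^2*z
∂F₂/∂y = 3*x*z^2
∂F₃/∂z = -5*y^2 + 4*y*z
∇·F = 8*x*y + 3*x*z^2 - 2*y^2*z - 5*y^2 + 4*y*z
At (3, 2, -3): 109.

109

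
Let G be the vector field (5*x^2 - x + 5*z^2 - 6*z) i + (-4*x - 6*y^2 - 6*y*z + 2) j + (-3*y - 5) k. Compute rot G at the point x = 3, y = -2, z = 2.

(∇×G)₁ = ∂G₃/∂y − ∂G₂/∂z = 6*y - 3
(∇×G)₂ = ∂G₁/∂z − ∂G₃/∂x = 10*z - 6
(∇×G)₃ = ∂G₂/∂x − ∂G₁/∂y = -4
∇×G = (6*y - 3, 10*z - 6, -4)
At (3, -2, 2): (-15, 14, -4).

(-15, 14, -4)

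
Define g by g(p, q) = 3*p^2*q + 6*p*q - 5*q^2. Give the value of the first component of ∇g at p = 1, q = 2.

24

(∇g)_1 = ∂g/∂p = 6*p*q + 6*q
At (1, 2): 24.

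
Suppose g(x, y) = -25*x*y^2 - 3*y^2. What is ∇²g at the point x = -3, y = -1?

144

∂²g/∂x² = 0
∂²g/∂y² = -2*(25*x + 3)
∇²g = -50*x - 6
At (-3, -1): 144.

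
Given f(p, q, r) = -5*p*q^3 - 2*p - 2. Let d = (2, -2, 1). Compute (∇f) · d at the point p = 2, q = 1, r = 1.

∂f/∂p = -5*q^3 - 2
∂f/∂q = -15*p*q^2
∂f/∂r = 0
∇f at (2, 1, 1) = (-7, -30, 0)
∇f · d = (-7)(2) + (-30)(-2) + (0)(1) = 46

46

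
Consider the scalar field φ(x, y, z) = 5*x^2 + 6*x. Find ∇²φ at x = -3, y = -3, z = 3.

10

∂²φ/∂x² = 10
∂²φ/∂y² = 0
∂²φ/∂z² = 0
∇²φ = 10
At (-3, -3, 3): 10.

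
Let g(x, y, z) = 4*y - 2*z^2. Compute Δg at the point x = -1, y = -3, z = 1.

-4

∂²g/∂x² = 0
∂²g/∂y² = 0
∂²g/∂z² = -4
∇²g = -4
At (-1, -3, 1): -4.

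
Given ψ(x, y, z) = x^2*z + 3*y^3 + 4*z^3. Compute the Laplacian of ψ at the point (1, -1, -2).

-70

∂²ψ/∂x² = 2*z
∂²ψ/∂y² = 18*y
∂²ψ/∂z² = 24*z
∇²ψ = 18*y + 26*z
At (1, -1, -2): -70.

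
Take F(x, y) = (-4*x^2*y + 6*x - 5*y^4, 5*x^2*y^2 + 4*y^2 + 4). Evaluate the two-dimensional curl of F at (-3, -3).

-774

∂F₂/∂x = 10*x*y^2
∂F₁/∂y = -4*x^2 - 20*y^3
Scalar curl = 4*x^2 + 10*x*y^2 + 20*y^3
At (-3, -3): -774.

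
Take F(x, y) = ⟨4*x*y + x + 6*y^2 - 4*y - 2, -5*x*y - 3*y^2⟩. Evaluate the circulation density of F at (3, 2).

-42

∂F₂/∂x = -5*y
∂F₁/∂y = 4*x + 12*y - 4
Scalar curl = -4*x - 17*y + 4
At (3, 2): -42.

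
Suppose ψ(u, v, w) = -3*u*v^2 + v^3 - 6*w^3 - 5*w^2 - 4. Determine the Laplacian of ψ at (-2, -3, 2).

-88

∂²ψ/∂u² = 0
∂²ψ/∂v² = 6*(-u + v)
∂²ψ/∂w² = -2*(18*w + 5)
∇²ψ = -6*u + 6*v - 36*w - 10
At (-2, -3, 2): -88.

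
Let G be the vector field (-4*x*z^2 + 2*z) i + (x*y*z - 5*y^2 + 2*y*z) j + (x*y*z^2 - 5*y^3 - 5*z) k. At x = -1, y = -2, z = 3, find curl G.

(∇×G)₁ = ∂G₃/∂y − ∂G₂/∂z = -x*y + x*z^2 - 15*y^2 - 2*y
(∇×G)₂ = ∂G₁/∂z − ∂G₃/∂x = -8*x*z - y*z^2 + 2
(∇×G)₃ = ∂G₂/∂x − ∂G₁/∂y = y*z
∇×G = (-x*y + x*z^2 - 15*y^2 - 2*y, -8*x*z - y*z^2 + 2, y*z)
At (-1, -2, 3): (-67, 44, -6).

(-67, 44, -6)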